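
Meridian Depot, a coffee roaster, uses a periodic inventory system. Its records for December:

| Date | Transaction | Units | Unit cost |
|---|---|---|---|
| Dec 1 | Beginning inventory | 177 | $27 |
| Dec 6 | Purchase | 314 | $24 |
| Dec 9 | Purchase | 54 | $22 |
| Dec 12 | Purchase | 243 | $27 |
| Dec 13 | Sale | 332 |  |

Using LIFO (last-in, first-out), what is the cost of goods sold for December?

Dec 13, 332 sold [LIFO — newest first]: 243 @ $27 + 54 @ $22 + 35 @ $24 = $8,589
Ending inventory: 177 @ $27 + 279 @ $24 = $11,475

COGS = $8,589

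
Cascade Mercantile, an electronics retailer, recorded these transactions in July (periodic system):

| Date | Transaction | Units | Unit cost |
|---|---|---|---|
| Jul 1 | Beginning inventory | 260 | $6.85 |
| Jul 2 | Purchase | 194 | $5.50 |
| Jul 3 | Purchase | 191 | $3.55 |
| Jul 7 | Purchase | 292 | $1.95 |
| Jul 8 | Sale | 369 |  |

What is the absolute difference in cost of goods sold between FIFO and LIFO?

$1,537.75

FIFO COGS: 260 @ $6.85 + 109 @ $5.50 = $2,380.50
LIFO COGS: 292 @ $1.95 + 77 @ $3.55 = $842.75
Difference = |$2,380.50 − $842.75| = $1,537.75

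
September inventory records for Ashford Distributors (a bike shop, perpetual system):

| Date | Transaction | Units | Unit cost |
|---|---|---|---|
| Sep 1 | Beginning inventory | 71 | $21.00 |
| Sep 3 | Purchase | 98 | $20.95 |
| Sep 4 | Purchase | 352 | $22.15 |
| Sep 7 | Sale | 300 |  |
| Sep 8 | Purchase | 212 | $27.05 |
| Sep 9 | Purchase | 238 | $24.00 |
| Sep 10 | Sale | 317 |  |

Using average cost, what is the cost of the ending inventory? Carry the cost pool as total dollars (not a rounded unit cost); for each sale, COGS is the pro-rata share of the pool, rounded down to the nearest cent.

After Sep 1: 71 on hand, pool $1,491.00 (≈ $21.0000 each)
After Sep 3: 169 on hand, pool $3,544.10 (≈ $20.9710 each)
After Sep 4: 521 on hand, pool $11,340.90 (≈ $21.7676 each)
Sep 7, sell 300: 300/521 × $11,340.90 → $6,530.26
After Sep 8: 433 on hand, pool $10,545.24 (≈ $24.3539 each)
After Sep 9: 671 on hand, pool $16,257.24 (≈ $24.2284 each)
Sep 10, sell 317: 317/671 × $16,257.24 → $7,680.39
Total COGS = $6,530.26 + $7,680.39 = $14,210.65
Ending inventory (cost pool remaining) = $8,576.85

Ending inventory = $8,576.85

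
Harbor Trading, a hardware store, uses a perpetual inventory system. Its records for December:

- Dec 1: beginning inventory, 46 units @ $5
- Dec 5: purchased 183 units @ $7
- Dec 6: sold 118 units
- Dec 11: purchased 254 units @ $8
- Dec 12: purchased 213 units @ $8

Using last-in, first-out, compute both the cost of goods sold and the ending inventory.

Dec 6, 118 sold [LIFO — newest first]: 118 @ $7 = $826
Ending inventory: 46 @ $5 + 65 @ $7 + 254 @ $8 + 213 @ $8 = $4,421

COGS = $826; ending inventory = $4,421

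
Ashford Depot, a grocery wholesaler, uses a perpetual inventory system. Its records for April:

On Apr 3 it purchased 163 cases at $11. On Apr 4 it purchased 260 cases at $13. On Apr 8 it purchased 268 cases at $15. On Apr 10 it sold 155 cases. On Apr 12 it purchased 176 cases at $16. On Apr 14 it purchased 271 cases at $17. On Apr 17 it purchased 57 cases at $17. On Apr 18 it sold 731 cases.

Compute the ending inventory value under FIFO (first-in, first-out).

Apr 10, 155 sold [FIFO — oldest first]: 155 @ $11 = $1,705
Apr 18, 731 sold [FIFO — oldest first]: 8 @ $11 + 260 @ $13 + 268 @ $15 + 176 @ $16 + 19 @ $17 = $10,627
Total COGS = $1,705 + $10,627 = $12,332
Ending inventory: 252 @ $17 + 57 @ $17 = $5,253

Ending inventory = $5,253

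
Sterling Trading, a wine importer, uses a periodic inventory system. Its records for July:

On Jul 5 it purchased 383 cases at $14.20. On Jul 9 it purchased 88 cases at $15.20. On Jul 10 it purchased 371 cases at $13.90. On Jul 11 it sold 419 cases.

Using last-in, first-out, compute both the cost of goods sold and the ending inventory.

COGS = $5,886.50; ending inventory = $6,046.60

Jul 11, 419 sold [LIFO — newest first]: 371 @ $13.90 + 48 @ $15.20 = $5,886.50
Ending inventory: 383 @ $14.20 + 40 @ $15.20 = $6,046.60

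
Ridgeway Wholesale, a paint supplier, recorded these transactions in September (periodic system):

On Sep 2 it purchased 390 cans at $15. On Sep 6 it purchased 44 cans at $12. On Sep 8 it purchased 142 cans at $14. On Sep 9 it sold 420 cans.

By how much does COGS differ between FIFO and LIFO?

FIFO COGS: 390 @ $15 + 30 @ $12 = $6,210
LIFO COGS: 142 @ $14 + 44 @ $12 + 234 @ $15 = $6,026
Difference = |$6,210 − $6,026| = $184

$184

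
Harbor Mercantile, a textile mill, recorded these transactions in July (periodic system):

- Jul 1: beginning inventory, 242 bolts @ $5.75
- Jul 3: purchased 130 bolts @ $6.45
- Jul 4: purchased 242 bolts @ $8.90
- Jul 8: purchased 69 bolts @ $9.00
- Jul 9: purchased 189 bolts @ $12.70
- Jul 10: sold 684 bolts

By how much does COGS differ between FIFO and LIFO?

FIFO COGS: 242 @ $5.75 + 130 @ $6.45 + 242 @ $8.90 + 69 @ $9.00 + 1 @ $12.70 = $5,017.50
LIFO COGS: 189 @ $12.70 + 69 @ $9.00 + 242 @ $8.90 + 130 @ $6.45 + 54 @ $5.75 = $6,324.10
Difference = |$5,017.50 − $6,324.10| = $1,306.60

$1,306.60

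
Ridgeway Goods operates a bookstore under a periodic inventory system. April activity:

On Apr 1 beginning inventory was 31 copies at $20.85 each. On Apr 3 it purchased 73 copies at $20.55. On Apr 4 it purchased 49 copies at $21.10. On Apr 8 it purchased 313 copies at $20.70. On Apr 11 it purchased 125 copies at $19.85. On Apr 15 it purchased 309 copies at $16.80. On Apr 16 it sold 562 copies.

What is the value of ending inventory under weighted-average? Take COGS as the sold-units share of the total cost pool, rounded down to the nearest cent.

Ending inventory = $6,509.12

Apr 16, sell 562: 562/900 × $17,331.95 → $10,822.83
Ending inventory (cost pool remaining) = $6,509.12
Check: goods available $17,331.95 = COGS $10,822.83 + ending $6,509.12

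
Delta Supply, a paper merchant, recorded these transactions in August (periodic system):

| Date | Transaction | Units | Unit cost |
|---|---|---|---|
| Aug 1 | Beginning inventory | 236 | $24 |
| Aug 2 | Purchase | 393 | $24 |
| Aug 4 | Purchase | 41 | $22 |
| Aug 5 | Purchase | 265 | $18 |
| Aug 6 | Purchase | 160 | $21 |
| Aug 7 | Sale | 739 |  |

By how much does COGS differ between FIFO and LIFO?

FIFO COGS: 236 @ $24 + 393 @ $24 + 41 @ $22 + 69 @ $18 = $17,240
LIFO COGS: 160 @ $21 + 265 @ $18 + 41 @ $22 + 273 @ $24 = $15,584
Difference = |$17,240 − $15,584| = $1,656

$1,656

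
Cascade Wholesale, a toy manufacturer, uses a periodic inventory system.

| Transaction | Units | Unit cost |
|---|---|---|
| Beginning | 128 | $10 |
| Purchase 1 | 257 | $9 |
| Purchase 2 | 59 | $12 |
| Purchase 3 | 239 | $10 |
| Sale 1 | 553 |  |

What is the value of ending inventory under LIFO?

Ending inventory = $1,298

Sale 1 (553) [LIFO — newest first]: 239 @ $10 + 59 @ $12 + 255 @ $9 = $5,393
Ending inventory: 128 @ $10 + 2 @ $9 = $1,298
Check: goods available $6,691 = COGS $5,393 + ending $1,298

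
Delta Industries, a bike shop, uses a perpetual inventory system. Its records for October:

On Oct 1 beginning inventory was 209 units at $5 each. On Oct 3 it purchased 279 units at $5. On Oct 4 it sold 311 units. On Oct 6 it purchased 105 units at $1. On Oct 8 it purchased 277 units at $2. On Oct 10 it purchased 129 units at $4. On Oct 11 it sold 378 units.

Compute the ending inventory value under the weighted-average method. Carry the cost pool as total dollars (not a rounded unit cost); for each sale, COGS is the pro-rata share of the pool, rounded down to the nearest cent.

After Oct 1: 209 on hand, pool $1,045.00 (≈ $5.0000 each)
After Oct 3: 488 on hand, pool $2,440.00 (≈ $5.0000 each)
Oct 4, sell 311: 311/488 × $2,440.00 → $1,555.00
After Oct 6: 282 on hand, pool $990.00 (≈ $3.5106 each)
After Oct 8: 559 on hand, pool $1,544.00 (≈ $2.7621 each)
After Oct 10: 688 on hand, pool $2,060.00 (≈ $2.9942 each)
Oct 11, sell 378: 378/688 × $2,060.00 → $1,131.80
Total COGS = $1,555.00 + $1,131.80 = $2,686.80
Ending inventory (cost pool remaining) = $928.20
Check: goods available $3,615.00 = COGS $2,686.80 + ending $928.20

Ending inventory = $928.20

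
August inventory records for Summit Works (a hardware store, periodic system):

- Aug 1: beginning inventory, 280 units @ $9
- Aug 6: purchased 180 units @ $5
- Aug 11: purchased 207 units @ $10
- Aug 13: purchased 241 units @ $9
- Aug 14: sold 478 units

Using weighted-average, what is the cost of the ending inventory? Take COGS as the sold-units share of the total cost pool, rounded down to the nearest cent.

Ending inventory = $3,627.06

Aug 14, sell 478: 478/908 × $7,659.00 → $4,031.94
Ending inventory (cost pool remaining) = $3,627.06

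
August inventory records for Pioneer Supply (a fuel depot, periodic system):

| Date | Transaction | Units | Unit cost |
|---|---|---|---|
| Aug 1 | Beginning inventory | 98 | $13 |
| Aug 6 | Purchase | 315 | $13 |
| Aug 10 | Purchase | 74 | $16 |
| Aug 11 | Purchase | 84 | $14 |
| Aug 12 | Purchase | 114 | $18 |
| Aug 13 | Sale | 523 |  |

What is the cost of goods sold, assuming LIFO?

COGS = $7,675

Aug 13, 523 sold [LIFO — newest first]: 114 @ $18 + 84 @ $14 + 74 @ $16 + 251 @ $13 = $7,675
Ending inventory: 98 @ $13 + 64 @ $13 = $2,106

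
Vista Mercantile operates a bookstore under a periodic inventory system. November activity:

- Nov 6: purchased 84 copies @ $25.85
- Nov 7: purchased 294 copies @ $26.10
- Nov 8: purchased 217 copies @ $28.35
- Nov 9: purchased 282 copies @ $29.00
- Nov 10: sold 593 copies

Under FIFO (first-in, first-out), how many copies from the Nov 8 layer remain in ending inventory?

Nov 10, 593 sold [FIFO — oldest first]: 84 @ $25.85 + 294 @ $26.10 + 215 @ $28.35 = $15,940.05
Ending inventory: 2 @ $28.35 + 282 @ $29.00 = $8,234.70

2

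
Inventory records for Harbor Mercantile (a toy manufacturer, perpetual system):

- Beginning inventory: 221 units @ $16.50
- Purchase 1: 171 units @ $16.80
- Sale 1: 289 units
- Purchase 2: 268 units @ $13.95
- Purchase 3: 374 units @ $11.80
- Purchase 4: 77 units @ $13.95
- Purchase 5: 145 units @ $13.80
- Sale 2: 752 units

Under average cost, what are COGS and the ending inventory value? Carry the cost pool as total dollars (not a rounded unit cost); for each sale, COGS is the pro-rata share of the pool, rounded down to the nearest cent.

COGS = $14,869.22; ending inventory = $2,877.03

After Beginning: 221 on hand, pool $3,646.50 (≈ $16.5000 each)
After Purchase 1: 392 on hand, pool $6,519.30 (≈ $16.6309 each)
Sale 1, sell 289: 289/392 × $6,519.30 → $4,806.32
After Purchase 2: 371 on hand, pool $5,451.58 (≈ $14.6943 each)
After Purchase 3: 745 on hand, pool $9,864.78 (≈ $13.2413 each)
After Purchase 4: 822 on hand, pool $10,938.93 (≈ $13.3077 each)
After Purchase 5: 967 on hand, pool $12,939.93 (≈ $13.3815 each)
Sale 2, sell 752: 752/967 × $12,939.93 → $10,062.90
Total COGS = $4,806.32 + $10,062.90 = $14,869.22
Ending inventory (cost pool remaining) = $2,877.03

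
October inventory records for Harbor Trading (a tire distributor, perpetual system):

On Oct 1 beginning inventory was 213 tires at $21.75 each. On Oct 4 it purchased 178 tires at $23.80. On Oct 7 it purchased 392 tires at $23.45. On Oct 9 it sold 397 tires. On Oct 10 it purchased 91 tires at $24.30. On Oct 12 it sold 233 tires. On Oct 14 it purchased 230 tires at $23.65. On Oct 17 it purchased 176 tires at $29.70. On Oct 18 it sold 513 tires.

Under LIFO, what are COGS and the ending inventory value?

Oct 9, 397 sold [LIFO — newest first]: 392 @ $23.45 + 5 @ $23.80 = $9,311.40
Oct 12, 233 sold [LIFO — newest first]: 91 @ $24.30 + 142 @ $23.80 = $5,590.90
Oct 18, 513 sold [LIFO — newest first]: 176 @ $29.70 + 230 @ $23.65 + 31 @ $23.80 + 76 @ $21.75 = $13,057.50
Total COGS = $9,311.40 + $5,590.90 + $13,057.50 = $27,959.80
Ending inventory: 137 @ $21.75 = $2,979.75

COGS = $27,959.80; ending inventory = $2,979.75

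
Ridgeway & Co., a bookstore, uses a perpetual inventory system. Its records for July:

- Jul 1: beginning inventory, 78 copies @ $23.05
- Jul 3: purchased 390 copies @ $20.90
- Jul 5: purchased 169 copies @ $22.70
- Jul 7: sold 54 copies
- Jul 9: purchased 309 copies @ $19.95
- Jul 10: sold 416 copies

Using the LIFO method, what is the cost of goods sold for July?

COGS = $9,819.25

Jul 7, 54 sold [LIFO — newest first]: 54 @ $22.70 = $1,225.80
Jul 10, 416 sold [LIFO — newest first]: 309 @ $19.95 + 107 @ $22.70 = $8,593.45
Total COGS = $1,225.80 + $8,593.45 = $9,819.25
Ending inventory: 78 @ $23.05 + 390 @ $20.90 + 8 @ $22.70 = $10,130.50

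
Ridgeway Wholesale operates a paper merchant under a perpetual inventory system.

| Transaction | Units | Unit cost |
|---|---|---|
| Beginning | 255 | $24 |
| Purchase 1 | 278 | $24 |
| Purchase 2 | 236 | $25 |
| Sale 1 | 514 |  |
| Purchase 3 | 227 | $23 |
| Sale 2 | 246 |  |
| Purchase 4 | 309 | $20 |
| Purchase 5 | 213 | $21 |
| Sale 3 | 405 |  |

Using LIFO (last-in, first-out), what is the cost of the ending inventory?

Ending inventory = $8,004

Sale 1 (514) [LIFO — newest first]: 236 @ $25 + 278 @ $24 = $12,572
Sale 2 (246) [LIFO — newest first]: 227 @ $23 + 19 @ $24 = $5,677
Sale 3 (405) [LIFO — newest first]: 213 @ $21 + 192 @ $20 = $8,313
Total COGS = $12,572 + $5,677 + $8,313 = $26,562
Ending inventory: 236 @ $24 + 117 @ $20 = $8,004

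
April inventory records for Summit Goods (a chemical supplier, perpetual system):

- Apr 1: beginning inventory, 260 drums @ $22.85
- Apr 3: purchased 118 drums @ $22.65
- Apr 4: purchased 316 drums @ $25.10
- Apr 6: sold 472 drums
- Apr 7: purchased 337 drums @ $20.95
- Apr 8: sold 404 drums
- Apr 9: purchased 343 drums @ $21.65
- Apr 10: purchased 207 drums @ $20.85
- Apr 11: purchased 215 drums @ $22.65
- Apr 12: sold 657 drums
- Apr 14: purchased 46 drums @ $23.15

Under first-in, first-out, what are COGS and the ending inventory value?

Apr 6, 472 sold [FIFO — oldest first]: 260 @ $22.85 + 118 @ $22.65 + 94 @ $25.10 = $10,973.10
Apr 8, 404 sold [FIFO — oldest first]: 222 @ $25.10 + 182 @ $20.95 = $9,385.10
Apr 12, 657 sold [FIFO — oldest first]: 155 @ $20.95 + 343 @ $21.65 + 159 @ $20.85 = $13,988.35
Total COGS = $10,973.10 + $9,385.10 + $13,988.35 = $34,346.55
Ending inventory: 48 @ $20.85 + 215 @ $22.65 + 46 @ $23.15 = $6,935.45

COGS = $34,346.55; ending inventory = $6,935.45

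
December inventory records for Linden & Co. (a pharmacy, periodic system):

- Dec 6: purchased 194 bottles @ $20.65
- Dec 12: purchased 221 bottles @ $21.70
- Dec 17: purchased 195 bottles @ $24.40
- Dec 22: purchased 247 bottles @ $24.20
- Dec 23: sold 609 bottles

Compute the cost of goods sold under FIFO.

Dec 23, 609 sold [FIFO — oldest first]: 194 @ $20.65 + 221 @ $21.70 + 194 @ $24.40 = $13,535.40
Ending inventory: 1 @ $24.40 + 247 @ $24.20 = $6,001.80

COGS = $13,535.40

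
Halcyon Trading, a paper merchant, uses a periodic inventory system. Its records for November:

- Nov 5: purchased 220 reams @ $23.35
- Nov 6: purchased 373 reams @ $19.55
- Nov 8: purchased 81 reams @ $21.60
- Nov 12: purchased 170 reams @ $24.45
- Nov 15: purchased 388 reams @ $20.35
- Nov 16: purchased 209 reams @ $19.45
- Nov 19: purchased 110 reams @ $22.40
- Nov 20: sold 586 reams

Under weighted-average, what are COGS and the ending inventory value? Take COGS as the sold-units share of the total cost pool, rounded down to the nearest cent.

COGS = $12,377.44; ending inventory = $20,382.66

Nov 20, sell 586: 586/1551 × $32,760.10 → $12,377.44
Ending inventory (cost pool remaining) = $20,382.66
Check: goods available $32,760.10 = COGS $12,377.44 + ending $20,382.66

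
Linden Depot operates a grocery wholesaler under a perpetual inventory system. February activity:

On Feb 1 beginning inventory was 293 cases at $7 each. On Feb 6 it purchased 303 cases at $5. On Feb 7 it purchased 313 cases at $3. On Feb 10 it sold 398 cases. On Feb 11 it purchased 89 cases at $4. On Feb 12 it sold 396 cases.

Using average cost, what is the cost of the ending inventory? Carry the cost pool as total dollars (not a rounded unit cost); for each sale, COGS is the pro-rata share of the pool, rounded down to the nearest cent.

After Feb 1: 293 on hand, pool $2,051.00 (≈ $7.0000 each)
After Feb 6: 596 on hand, pool $3,566.00 (≈ $5.9832 each)
After Feb 7: 909 on hand, pool $4,505.00 (≈ $4.9560 each)
Feb 10, sell 398: 398/909 × $4,505.00 → $1,972.48
After Feb 11: 600 on hand, pool $2,888.52 (≈ $4.8142 each)
Feb 12, sell 396: 396/600 × $2,888.52 → $1,906.42
Total COGS = $1,972.48 + $1,906.42 = $3,878.90
Ending inventory (cost pool remaining) = $982.10
Check: goods available $4,861.00 = COGS $3,878.90 + ending $982.10

Ending inventory = $982.10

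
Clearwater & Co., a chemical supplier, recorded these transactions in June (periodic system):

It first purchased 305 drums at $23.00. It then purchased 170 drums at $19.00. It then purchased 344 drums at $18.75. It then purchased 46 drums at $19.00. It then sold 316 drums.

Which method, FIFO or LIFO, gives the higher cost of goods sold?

FIFO

FIFO COGS: 305 @ $23.00 + 11 @ $19.00 = $7,224.00
LIFO COGS: 46 @ $19.00 + 270 @ $18.75 = $5,936.50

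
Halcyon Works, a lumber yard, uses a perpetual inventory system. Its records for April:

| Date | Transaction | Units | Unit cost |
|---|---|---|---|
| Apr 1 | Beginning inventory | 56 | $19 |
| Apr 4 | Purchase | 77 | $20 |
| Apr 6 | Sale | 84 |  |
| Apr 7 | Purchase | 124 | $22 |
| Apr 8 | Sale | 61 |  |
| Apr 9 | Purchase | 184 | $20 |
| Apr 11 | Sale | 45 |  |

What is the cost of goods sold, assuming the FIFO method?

Apr 6, 84 sold [FIFO — oldest first]: 56 @ $19 + 28 @ $20 = $1,624
Apr 8, 61 sold [FIFO — oldest first]: 49 @ $20 + 12 @ $22 = $1,244
Apr 11, 45 sold [FIFO — oldest first]: 45 @ $22 = $990
Total COGS = $1,624 + $1,244 + $990 = $3,858
Ending inventory: 67 @ $22 + 184 @ $20 = $5,154
Check: goods available $9,012 = COGS $3,858 + ending $5,154

COGS = $3,858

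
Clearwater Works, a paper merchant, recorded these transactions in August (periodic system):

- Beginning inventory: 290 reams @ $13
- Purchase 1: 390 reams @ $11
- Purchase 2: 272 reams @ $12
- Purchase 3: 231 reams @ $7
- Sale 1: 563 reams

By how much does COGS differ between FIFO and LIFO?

FIFO COGS: 290 @ $13 + 273 @ $11 = $6,773
LIFO COGS: 231 @ $7 + 272 @ $12 + 60 @ $11 = $5,541
Difference = |$6,773 − $5,541| = $1,232

$1,232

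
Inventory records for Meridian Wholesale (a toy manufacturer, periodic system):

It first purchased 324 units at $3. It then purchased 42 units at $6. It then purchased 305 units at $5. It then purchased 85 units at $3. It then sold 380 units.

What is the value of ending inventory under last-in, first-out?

Sale 1 (380) [LIFO — newest first]: 85 @ $3 + 295 @ $5 = $1,730
Ending inventory: 324 @ $3 + 42 @ $6 + 10 @ $5 = $1,274

Ending inventory = $1,274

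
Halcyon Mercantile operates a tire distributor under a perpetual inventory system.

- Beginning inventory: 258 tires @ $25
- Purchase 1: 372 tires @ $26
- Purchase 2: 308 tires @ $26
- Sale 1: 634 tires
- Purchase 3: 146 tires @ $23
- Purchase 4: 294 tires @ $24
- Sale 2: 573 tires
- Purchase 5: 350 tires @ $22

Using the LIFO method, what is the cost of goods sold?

COGS = $30,269

Sale 1 (634) [LIFO — newest first]: 308 @ $26 + 326 @ $26 = $16,484
Sale 2 (573) [LIFO — newest first]: 294 @ $24 + 146 @ $23 + 46 @ $26 + 87 @ $25 = $13,785
Total COGS = $16,484 + $13,785 = $30,269
Ending inventory: 171 @ $25 + 350 @ $22 = $11,975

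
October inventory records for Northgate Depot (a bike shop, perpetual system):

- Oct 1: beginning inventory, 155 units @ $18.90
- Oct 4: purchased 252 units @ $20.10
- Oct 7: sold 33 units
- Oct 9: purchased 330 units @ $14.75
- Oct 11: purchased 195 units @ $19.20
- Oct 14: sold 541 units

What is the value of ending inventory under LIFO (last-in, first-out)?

Oct 7, 33 sold [LIFO — newest first]: 33 @ $20.10 = $663.30
Oct 14, 541 sold [LIFO — newest first]: 195 @ $19.20 + 330 @ $14.75 + 16 @ $20.10 = $8,933.10
Total COGS = $663.30 + $8,933.10 = $9,596.40
Ending inventory: 155 @ $18.90 + 203 @ $20.10 = $7,009.80

Ending inventory = $7,009.80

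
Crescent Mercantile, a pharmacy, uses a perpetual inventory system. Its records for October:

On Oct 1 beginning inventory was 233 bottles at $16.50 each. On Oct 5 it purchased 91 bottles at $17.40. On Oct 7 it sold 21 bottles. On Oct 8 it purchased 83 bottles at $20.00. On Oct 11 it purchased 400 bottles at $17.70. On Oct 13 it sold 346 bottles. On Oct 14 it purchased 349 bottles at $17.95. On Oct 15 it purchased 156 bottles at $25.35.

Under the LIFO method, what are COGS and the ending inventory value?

Oct 7, 21 sold [LIFO — newest first]: 21 @ $17.40 = $365.40
Oct 13, 346 sold [LIFO — newest first]: 346 @ $17.70 = $6,124.20
Total COGS = $365.40 + $6,124.20 = $6,489.60
Ending inventory: 233 @ $16.50 + 70 @ $17.40 + 83 @ $20.00 + 54 @ $17.70 + 349 @ $17.95 + 156 @ $25.35 = $17,897.45

COGS = $6,489.60; ending inventory = $17,897.45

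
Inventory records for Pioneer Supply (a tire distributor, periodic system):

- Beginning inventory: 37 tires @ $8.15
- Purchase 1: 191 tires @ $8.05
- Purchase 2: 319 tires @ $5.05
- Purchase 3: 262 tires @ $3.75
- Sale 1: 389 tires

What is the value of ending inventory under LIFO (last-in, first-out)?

Sale 1 (389) [LIFO — newest first]: 262 @ $3.75 + 127 @ $5.05 = $1,623.85
Ending inventory: 37 @ $8.15 + 191 @ $8.05 + 192 @ $5.05 = $2,808.70

Ending inventory = $2,808.70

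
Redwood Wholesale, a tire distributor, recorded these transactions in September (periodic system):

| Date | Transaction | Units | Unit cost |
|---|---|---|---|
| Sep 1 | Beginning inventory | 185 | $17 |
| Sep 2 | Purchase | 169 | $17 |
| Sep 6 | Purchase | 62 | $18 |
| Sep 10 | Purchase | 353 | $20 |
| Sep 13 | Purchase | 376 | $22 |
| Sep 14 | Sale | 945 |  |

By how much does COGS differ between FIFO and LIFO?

FIFO COGS: 185 @ $17 + 169 @ $17 + 62 @ $18 + 353 @ $20 + 176 @ $22 = $18,066
LIFO COGS: 376 @ $22 + 353 @ $20 + 62 @ $18 + 154 @ $17 = $19,066
Difference = |$18,066 − $19,066| = $1,000

$1,000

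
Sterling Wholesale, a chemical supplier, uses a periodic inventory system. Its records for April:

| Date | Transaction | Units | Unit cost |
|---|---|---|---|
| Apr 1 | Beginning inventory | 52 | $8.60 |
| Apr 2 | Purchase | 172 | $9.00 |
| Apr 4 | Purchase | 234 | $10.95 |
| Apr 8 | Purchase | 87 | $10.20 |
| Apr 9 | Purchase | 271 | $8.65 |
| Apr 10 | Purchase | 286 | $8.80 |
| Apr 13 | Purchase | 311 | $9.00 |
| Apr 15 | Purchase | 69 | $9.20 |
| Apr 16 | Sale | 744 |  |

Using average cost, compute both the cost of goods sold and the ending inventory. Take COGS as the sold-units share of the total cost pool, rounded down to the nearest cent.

COGS = $6,897.63; ending inventory = $6,842.02

Apr 16, sell 744: 744/1482 × $13,739.65 → $6,897.63
Ending inventory (cost pool remaining) = $6,842.02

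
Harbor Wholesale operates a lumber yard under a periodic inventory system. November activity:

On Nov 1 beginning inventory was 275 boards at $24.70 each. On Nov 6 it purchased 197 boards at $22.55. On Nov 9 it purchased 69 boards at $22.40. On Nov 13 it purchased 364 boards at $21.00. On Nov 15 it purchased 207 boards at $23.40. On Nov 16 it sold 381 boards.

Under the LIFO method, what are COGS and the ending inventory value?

COGS = $8,497.80; ending inventory = $16,770.45

Nov 16, 381 sold [LIFO — newest first]: 207 @ $23.40 + 174 @ $21.00 = $8,497.80
Ending inventory: 275 @ $24.70 + 197 @ $22.55 + 69 @ $22.40 + 190 @ $21.00 = $16,770.45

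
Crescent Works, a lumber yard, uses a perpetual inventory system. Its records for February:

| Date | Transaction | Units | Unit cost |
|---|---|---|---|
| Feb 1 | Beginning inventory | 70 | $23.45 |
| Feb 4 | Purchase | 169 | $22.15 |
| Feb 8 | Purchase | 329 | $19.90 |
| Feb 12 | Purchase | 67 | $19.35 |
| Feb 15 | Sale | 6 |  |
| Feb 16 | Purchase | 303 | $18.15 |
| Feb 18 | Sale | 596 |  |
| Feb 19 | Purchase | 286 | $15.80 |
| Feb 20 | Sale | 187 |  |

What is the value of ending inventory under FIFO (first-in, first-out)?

Feb 15, 6 sold [FIFO — oldest first]: 6 @ $23.45 = $140.70
Feb 18, 596 sold [FIFO — oldest first]: 64 @ $23.45 + 169 @ $22.15 + 329 @ $19.90 + 34 @ $19.35 = $12,449.15
Feb 20, 187 sold [FIFO — oldest first]: 33 @ $19.35 + 154 @ $18.15 = $3,433.65
Total COGS = $140.70 + $12,449.15 + $3,433.65 = $16,023.50
Ending inventory: 149 @ $18.15 + 286 @ $15.80 = $7,223.15
Check: goods available $23,246.65 = COGS $16,023.50 + ending $7,223.15

Ending inventory = $7,223.15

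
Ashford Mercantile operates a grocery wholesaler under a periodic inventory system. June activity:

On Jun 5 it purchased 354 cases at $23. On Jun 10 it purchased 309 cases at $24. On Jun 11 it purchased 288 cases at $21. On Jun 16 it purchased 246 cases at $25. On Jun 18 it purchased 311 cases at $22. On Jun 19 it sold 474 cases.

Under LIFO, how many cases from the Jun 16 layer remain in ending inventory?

83

Jun 19, 474 sold [LIFO — newest first]: 311 @ $22 + 163 @ $25 = $10,917
Ending inventory: 354 @ $23 + 309 @ $24 + 288 @ $21 + 83 @ $25 = $23,681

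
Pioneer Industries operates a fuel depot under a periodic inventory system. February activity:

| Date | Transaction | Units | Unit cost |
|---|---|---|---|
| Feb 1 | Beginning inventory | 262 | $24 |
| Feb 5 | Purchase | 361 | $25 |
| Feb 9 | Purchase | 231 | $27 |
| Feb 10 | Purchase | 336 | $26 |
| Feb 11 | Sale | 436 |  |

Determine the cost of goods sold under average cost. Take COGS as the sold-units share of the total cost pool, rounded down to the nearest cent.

Feb 11, sell 436: 436/1190 × $30,286.00 → $11,096.38
Ending inventory (cost pool remaining) = $19,189.62

COGS = $11,096.38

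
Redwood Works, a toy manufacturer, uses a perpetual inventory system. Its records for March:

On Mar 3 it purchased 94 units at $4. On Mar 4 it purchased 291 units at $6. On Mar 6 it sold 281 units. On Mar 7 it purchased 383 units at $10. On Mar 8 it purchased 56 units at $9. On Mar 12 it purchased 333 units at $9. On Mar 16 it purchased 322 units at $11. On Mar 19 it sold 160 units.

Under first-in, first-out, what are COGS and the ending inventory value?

Mar 6, 281 sold [FIFO — oldest first]: 94 @ $4 + 187 @ $6 = $1,498
Mar 19, 160 sold [FIFO — oldest first]: 104 @ $6 + 56 @ $10 = $1,184
Total COGS = $1,498 + $1,184 = $2,682
Ending inventory: 327 @ $10 + 56 @ $9 + 333 @ $9 + 322 @ $11 = $10,313

COGS = $2,682; ending inventory = $10,313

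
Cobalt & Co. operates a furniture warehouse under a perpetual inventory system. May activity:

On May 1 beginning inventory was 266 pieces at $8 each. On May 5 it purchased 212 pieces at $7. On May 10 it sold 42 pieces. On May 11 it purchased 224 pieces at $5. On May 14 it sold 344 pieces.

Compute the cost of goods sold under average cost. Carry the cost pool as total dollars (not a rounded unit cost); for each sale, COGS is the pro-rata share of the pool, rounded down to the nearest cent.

COGS = $2,618.32

After May 1: 266 on hand, pool $2,128.00 (≈ $8.0000 each)
After May 5: 478 on hand, pool $3,612.00 (≈ $7.5565 each)
May 10, sell 42: 42/478 × $3,612.00 → $317.37
After May 11: 660 on hand, pool $4,414.63 (≈ $6.6888 each)
May 14, sell 344: 344/660 × $4,414.63 → $2,300.95
Total COGS = $317.37 + $2,300.95 = $2,618.32
Ending inventory (cost pool remaining) = $2,113.68
Check: goods available $4,732.00 = COGS $2,618.32 + ending $2,113.68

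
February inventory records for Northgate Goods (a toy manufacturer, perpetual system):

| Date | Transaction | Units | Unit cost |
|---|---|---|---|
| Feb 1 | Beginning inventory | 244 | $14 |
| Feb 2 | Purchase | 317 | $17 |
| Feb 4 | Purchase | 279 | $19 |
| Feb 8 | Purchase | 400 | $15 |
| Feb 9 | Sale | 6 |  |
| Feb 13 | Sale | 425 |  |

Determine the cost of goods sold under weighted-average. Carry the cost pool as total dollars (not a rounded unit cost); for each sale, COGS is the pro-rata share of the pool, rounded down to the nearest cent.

After Feb 1: 244 on hand, pool $3,416.00 (≈ $14.0000 each)
After Feb 2: 561 on hand, pool $8,805.00 (≈ $15.6952 each)
After Feb 4: 840 on hand, pool $14,106.00 (≈ $16.7929 each)
After Feb 8: 1240 on hand, pool $20,106.00 (≈ $16.2145 each)
Feb 9, sell 6: 6/1240 × $20,106.00 → $97.28
Feb 13, sell 425: 425/1234 × $20,008.72 → $6,891.17
Total COGS = $97.28 + $6,891.17 = $6,988.45
Ending inventory (cost pool remaining) = $13,117.55

COGS = $6,988.45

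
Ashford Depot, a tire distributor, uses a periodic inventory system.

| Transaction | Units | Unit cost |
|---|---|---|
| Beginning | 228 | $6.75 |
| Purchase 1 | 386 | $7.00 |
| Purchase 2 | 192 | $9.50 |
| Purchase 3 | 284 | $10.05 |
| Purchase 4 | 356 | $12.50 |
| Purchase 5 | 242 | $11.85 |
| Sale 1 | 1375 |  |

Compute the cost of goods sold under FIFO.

COGS = $12,481.70

Sale 1 (1375) [FIFO — oldest first]: 228 @ $6.75 + 386 @ $7.00 + 192 @ $9.50 + 284 @ $10.05 + 285 @ $12.50 = $12,481.70
Ending inventory: 71 @ $12.50 + 242 @ $11.85 = $3,755.20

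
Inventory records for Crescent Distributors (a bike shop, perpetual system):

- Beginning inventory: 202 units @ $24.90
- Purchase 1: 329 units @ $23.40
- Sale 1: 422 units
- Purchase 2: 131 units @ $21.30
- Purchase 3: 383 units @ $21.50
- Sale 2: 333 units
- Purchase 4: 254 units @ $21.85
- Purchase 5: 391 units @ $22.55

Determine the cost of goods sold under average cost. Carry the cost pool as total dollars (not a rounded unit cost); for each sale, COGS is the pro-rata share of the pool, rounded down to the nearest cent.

COGS = $17,405.03

After Beginning: 202 on hand, pool $5,029.80 (≈ $24.9000 each)
After Purchase 1: 531 on hand, pool $12,728.40 (≈ $23.9706 each)
Sale 1, sell 422: 422/531 × $12,728.40 → $10,115.60
After Purchase 2: 240 on hand, pool $5,403.10 (≈ $22.5129 each)
After Purchase 3: 623 on hand, pool $13,637.60 (≈ $21.8902 each)
Sale 2, sell 333: 333/623 × $13,637.60 → $7,289.43
After Purchase 4: 544 on hand, pool $11,898.07 (≈ $21.8715 each)
After Purchase 5: 935 on hand, pool $20,715.12 (≈ $22.1552 each)
Total COGS = $10,115.60 + $7,289.43 = $17,405.03
Ending inventory (cost pool remaining) = $20,715.12
Check: goods available $38,120.15 = COGS $17,405.03 + ending $20,715.12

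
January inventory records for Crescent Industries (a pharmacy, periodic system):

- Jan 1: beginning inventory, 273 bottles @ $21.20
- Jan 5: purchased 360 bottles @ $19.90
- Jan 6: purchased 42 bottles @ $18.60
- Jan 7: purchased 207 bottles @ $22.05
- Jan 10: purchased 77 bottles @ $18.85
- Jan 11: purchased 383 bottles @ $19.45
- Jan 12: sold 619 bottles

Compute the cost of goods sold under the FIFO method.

Jan 12, 619 sold [FIFO — oldest first]: 273 @ $21.20 + 346 @ $19.90 = $12,673.00
Ending inventory: 14 @ $19.90 + 42 @ $18.60 + 207 @ $22.05 + 77 @ $18.85 + 383 @ $19.45 = $14,524.95

COGS = $12,673.00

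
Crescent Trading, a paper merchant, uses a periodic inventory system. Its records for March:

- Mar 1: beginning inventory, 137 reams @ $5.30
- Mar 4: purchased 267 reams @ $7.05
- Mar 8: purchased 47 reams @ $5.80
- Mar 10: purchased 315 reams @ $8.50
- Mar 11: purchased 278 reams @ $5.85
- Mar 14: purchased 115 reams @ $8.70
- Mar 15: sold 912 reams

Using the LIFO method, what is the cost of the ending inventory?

Mar 15, 912 sold [LIFO — newest first]: 115 @ $8.70 + 278 @ $5.85 + 315 @ $8.50 + 47 @ $5.80 + 157 @ $7.05 = $6,683.75
Ending inventory: 137 @ $5.30 + 110 @ $7.05 = $1,501.60

Ending inventory = $1,501.60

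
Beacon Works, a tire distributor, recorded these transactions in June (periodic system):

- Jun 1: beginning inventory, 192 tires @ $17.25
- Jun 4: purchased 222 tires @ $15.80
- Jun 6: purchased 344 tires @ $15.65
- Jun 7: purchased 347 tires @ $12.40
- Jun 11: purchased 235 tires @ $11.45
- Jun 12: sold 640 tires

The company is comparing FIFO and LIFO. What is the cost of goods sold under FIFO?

COGS = $10,356.50

FIFO COGS: 192 @ $17.25 + 222 @ $15.80 + 226 @ $15.65 = $10,356.50
LIFO COGS: 235 @ $11.45 + 347 @ $12.40 + 58 @ $15.65 = $7,901.25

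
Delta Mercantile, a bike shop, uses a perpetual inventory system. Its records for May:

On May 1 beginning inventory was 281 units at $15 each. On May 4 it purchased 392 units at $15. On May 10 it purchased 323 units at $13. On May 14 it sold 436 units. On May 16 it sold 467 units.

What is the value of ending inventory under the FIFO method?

Ending inventory = $1,209

May 14, 436 sold [FIFO — oldest first]: 281 @ $15 + 155 @ $15 = $6,540
May 16, 467 sold [FIFO — oldest first]: 237 @ $15 + 230 @ $13 = $6,545
Total COGS = $6,540 + $6,545 = $13,085
Ending inventory: 93 @ $13 = $1,209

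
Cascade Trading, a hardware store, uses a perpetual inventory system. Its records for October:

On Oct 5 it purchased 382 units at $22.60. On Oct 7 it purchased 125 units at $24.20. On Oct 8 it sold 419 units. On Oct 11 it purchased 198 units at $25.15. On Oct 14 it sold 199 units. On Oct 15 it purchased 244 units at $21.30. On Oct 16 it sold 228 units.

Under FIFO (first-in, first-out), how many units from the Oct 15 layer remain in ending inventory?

103

Oct 8, 419 sold [FIFO — oldest first]: 382 @ $22.60 + 37 @ $24.20 = $9,528.60
Oct 14, 199 sold [FIFO — oldest first]: 88 @ $24.20 + 111 @ $25.15 = $4,921.25
Oct 16, 228 sold [FIFO — oldest first]: 87 @ $25.15 + 141 @ $21.30 = $5,191.35
Total COGS = $9,528.60 + $4,921.25 + $5,191.35 = $19,641.20
Ending inventory: 103 @ $21.30 = $2,193.90
Check: goods available $21,835.10 = COGS $19,641.20 + ending $2,193.90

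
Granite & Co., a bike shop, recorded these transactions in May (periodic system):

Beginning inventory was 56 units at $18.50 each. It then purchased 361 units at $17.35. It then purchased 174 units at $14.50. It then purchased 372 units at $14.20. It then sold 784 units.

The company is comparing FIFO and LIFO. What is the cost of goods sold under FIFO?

COGS = $12,562.95

FIFO COGS: 56 @ $18.50 + 361 @ $17.35 + 174 @ $14.50 + 193 @ $14.20 = $12,562.95
LIFO COGS: 372 @ $14.20 + 174 @ $14.50 + 238 @ $17.35 = $11,934.70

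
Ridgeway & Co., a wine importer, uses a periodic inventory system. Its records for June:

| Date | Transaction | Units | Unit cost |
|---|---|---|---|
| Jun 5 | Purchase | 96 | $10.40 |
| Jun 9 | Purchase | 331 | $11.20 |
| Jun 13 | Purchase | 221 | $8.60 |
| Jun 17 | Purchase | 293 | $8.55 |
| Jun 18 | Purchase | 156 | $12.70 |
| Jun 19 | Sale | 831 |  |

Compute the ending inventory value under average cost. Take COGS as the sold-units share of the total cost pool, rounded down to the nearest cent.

Jun 19, sell 831: 831/1097 × $11,092.55 → $8,402.83
Ending inventory (cost pool remaining) = $2,689.72

Ending inventory = $2,689.72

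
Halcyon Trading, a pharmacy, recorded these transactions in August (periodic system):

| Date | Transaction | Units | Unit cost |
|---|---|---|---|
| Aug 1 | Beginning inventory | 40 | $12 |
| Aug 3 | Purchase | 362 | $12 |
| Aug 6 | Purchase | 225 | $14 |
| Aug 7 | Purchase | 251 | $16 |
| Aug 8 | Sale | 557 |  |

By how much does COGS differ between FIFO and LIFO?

FIFO COGS: 40 @ $12 + 362 @ $12 + 155 @ $14 = $6,994
LIFO COGS: 251 @ $16 + 225 @ $14 + 81 @ $12 = $8,138
Difference = |$6,994 − $8,138| = $1,144

$1,144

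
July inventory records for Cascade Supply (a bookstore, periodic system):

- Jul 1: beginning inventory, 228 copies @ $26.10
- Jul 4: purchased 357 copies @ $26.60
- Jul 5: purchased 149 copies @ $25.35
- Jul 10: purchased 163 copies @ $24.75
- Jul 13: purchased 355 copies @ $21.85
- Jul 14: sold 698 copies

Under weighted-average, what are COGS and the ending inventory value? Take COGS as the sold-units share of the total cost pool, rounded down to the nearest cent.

Jul 14, sell 698: 698/1252 × $31,015.15 → $17,291.19
Ending inventory (cost pool remaining) = $13,723.96
Check: goods available $31,015.15 = COGS $17,291.19 + ending $13,723.96

COGS = $17,291.19; ending inventory = $13,723.96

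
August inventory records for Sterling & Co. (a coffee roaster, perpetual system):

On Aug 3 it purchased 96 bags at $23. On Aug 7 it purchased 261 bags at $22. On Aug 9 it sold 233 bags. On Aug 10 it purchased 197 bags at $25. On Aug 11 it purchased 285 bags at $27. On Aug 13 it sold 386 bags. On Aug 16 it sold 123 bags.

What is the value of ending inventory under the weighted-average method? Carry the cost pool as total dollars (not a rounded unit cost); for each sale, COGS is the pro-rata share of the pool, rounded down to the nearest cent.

After Aug 3: 96 on hand, pool $2,208.00 (≈ $23.0000 each)
After Aug 7: 357 on hand, pool $7,950.00 (≈ $22.2689 each)
Aug 9, sell 233: 233/357 × $7,950.00 → $5,188.65
After Aug 10: 321 on hand, pool $7,686.35 (≈ $23.9450 each)
After Aug 11: 606 on hand, pool $15,381.35 (≈ $25.3818 each)
Aug 13, sell 386: 386/606 × $15,381.35 → $9,797.36
Aug 16, sell 123: 123/220 × $5,583.99 → $3,121.95
Total COGS = $5,188.65 + $9,797.36 + $3,121.95 = $18,107.96
Ending inventory (cost pool remaining) = $2,462.04
Check: goods available $20,570.00 = COGS $18,107.96 + ending $2,462.04

Ending inventory = $2,462.04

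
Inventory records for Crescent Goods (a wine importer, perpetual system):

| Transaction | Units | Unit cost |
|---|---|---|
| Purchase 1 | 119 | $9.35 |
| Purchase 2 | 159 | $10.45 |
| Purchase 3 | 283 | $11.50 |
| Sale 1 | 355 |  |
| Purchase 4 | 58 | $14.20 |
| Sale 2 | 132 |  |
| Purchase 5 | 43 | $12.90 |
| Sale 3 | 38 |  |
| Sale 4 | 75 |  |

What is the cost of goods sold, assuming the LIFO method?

COGS = $6,827.30

Sale 1 (355) [LIFO — newest first]: 283 @ $11.50 + 72 @ $10.45 = $4,006.90
Sale 2 (132) [LIFO — newest first]: 58 @ $14.20 + 74 @ $10.45 = $1,596.90
Sale 3 (38) [LIFO — newest first]: 38 @ $12.90 = $490.20
Sale 4 (75) [LIFO — newest first]: 5 @ $12.90 + 13 @ $10.45 + 57 @ $9.35 = $733.30
Total COGS = $4,006.90 + $1,596.90 + $490.20 + $733.30 = $6,827.30
Ending inventory: 62 @ $9.35 = $579.70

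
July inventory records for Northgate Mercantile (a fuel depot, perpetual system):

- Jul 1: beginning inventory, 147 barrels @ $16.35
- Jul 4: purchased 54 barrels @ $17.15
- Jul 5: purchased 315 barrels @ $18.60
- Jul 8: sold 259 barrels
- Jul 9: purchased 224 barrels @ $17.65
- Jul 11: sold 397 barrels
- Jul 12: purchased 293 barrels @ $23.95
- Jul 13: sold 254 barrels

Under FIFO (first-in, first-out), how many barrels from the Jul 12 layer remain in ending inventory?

123

Jul 8, 259 sold [FIFO — oldest first]: 147 @ $16.35 + 54 @ $17.15 + 58 @ $18.60 = $4,408.35
Jul 11, 397 sold [FIFO — oldest first]: 257 @ $18.60 + 140 @ $17.65 = $7,251.20
Jul 13, 254 sold [FIFO — oldest first]: 84 @ $17.65 + 170 @ $23.95 = $5,554.10
Total COGS = $4,408.35 + $7,251.20 + $5,554.10 = $17,213.65
Ending inventory: 123 @ $23.95 = $2,945.85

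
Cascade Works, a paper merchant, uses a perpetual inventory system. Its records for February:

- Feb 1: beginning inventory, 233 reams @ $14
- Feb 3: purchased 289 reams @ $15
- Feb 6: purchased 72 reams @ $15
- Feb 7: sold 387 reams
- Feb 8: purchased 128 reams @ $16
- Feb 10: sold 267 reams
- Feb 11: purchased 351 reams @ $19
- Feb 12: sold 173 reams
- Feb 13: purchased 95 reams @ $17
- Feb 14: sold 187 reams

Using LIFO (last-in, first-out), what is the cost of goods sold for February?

COGS = $16,423

Feb 7, 387 sold [LIFO — newest first]: 72 @ $15 + 289 @ $15 + 26 @ $14 = $5,779
Feb 10, 267 sold [LIFO — newest first]: 128 @ $16 + 139 @ $14 = $3,994
Feb 12, 173 sold [LIFO — newest first]: 173 @ $19 = $3,287
Feb 14, 187 sold [LIFO — newest first]: 95 @ $17 + 92 @ $19 = $3,363
Total COGS = $5,779 + $3,994 + $3,287 + $3,363 = $16,423
Ending inventory: 68 @ $14 + 86 @ $19 = $2,586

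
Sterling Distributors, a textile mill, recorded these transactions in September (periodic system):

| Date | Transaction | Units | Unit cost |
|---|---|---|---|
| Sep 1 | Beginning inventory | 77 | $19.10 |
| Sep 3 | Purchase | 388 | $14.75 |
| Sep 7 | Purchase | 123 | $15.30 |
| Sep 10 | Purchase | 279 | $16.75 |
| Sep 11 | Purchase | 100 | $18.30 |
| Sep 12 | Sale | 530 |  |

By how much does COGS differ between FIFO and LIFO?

$609.95

FIFO COGS: 77 @ $19.10 + 388 @ $14.75 + 65 @ $15.30 = $8,188.20
LIFO COGS: 100 @ $18.30 + 279 @ $16.75 + 123 @ $15.30 + 28 @ $14.75 = $8,798.15
Difference = |$8,188.20 − $8,798.15| = $609.95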